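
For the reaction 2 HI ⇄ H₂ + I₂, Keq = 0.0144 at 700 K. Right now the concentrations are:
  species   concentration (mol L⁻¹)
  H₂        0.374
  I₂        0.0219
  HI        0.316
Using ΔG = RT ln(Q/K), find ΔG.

Q = [H₂]·[I₂] / [HI]² = (0.374)·(0.0219) / (0.316)² = 0.0820
ΔG = RT ln(Q/Keq) = (8.314 J mol⁻¹ K⁻¹)(700 K) × ln(0.0820/0.0144)
   = (5.820 kJ/mol)(1.739) = 10.1 kJ/mol
ΔG > 0, so the forward reaction is non-spontaneous (proceeds in reverse).

ΔG = 10.1 kJ/mol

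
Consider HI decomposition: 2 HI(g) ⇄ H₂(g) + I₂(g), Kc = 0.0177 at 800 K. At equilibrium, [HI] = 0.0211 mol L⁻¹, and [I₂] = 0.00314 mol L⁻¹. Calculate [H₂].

At equilibrium, Kc = [H₂]·[I₂] / [HI]² = 0.0177.
([H₂])·(0.00314) / (0.0211)² = 0.0177
[H₂] = 0.00251 mol L⁻¹

[H₂] = 0.00251 mol L⁻¹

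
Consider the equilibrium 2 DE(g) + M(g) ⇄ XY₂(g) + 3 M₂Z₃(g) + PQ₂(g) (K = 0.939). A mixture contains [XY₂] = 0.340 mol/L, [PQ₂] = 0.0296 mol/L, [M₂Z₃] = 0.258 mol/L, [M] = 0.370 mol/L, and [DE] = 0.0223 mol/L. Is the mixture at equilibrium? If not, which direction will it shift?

yes, at equilibrium

Q = [XY₂]·[M₂Z₃]³·[PQ₂] / ([DE]²·[M]) = (0.340)·(0.258)³·(0.0296) / ((0.0223)²·(0.370)) = 0.939
Q = 0.939 = K; the system is at equilibrium.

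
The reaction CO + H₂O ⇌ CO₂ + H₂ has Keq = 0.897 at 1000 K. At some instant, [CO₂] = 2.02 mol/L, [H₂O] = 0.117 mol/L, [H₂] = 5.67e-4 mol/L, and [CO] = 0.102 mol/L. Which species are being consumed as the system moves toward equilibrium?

CO, H₂O (reactants)

Q = [CO₂]·[H₂] / ([CO]·[H₂O]) = (2.02)·(5.67e-4) / ((0.102)·(0.117)) = 0.0960
Q = 0.0960 < Keq = 0.897: net forward reaction.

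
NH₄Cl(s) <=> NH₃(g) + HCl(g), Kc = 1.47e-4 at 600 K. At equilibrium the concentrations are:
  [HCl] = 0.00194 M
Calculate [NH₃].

[NH₃] = 0.0758 M

(NH₄Cl is a pure solid — omitted from Kc.)
At equilibrium, Kc = [NH₃]·[HCl] = 1.47e-4.
([NH₃])·(0.00194) = 1.47e-4
[NH₃] = 0.0758 M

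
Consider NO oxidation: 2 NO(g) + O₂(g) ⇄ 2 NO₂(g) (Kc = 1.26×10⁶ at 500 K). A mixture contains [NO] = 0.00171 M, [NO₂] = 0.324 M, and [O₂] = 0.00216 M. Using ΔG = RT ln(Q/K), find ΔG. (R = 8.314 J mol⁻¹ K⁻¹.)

Qc = [NO₂]² / ([NO]²·[O₂]) = (0.324)² / ((0.00171)²·(0.00216)) = 1.66×10⁷
ΔG = RT ln(Qc/Kc) = (8.314 J mol⁻¹ K⁻¹)(500 K) × ln(1.66×10⁷/1.26×10⁶)
   = (4.157 kJ/mol)(2.578) = 10.7 kJ/mol
ΔG > 0, so the forward reaction is non-spontaneous (proceeds in reverse).

ΔG = 10.7 kJ/mol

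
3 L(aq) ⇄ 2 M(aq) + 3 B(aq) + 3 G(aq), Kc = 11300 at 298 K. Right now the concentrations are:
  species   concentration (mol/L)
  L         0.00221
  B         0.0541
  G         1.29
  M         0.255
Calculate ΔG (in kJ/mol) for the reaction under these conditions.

Qc = [M]²·[B]³·[G]³ / [L]³ = (0.255)²·(0.0541)³·(1.29)³ / (0.00221)³ = 2050
ΔG = RT ln(Qc/Kc) = (8.314 J mol⁻¹ K⁻¹)(298 K) × ln(2050/11300)
   = (2.478 kJ/mol)(-1.707) = -4.23 kJ/mol
ΔG < 0, so the forward reaction is spontaneous (proceeds forward).

ΔG = -4.23 kJ/mol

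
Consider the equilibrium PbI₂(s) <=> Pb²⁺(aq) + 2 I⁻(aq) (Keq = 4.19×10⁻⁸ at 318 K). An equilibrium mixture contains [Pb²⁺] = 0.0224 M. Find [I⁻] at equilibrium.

[I⁻] = 0.00137 M

(PbI₂ is a pure solid — omitted from Keq.)
At equilibrium, Keq = [Pb²⁺]·[I⁻]² = 4.19×10⁻⁸.
(0.0224)·([I⁻])² = 4.19×10⁻⁸
[I⁻]² = 1.87×10⁻⁶ ⇒ [I⁻] = 0.00137 M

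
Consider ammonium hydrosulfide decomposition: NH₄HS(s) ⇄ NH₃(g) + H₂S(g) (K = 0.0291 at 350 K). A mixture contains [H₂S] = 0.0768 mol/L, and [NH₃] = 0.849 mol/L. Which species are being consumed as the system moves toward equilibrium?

(NH₄HS is a pure solid — omitted from Q.)
Q = [NH₃]·[H₂S] = (0.849)·(0.0768) = 0.0652
Q = 0.0652 > K = 0.0291: net reverse reaction.

NH₃, H₂S (products)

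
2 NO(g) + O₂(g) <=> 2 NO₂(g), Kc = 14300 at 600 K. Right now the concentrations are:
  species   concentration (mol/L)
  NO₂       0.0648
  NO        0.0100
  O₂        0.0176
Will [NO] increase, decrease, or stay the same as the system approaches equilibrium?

decrease

Qc = [NO₂]² / ([NO]²·[O₂]) = (0.0648)² / ((0.0100)²·(0.0176)) = 2390
Qc = 2390 < Kc = 14300: net forward reaction.
NO is a reactant, so it decreases.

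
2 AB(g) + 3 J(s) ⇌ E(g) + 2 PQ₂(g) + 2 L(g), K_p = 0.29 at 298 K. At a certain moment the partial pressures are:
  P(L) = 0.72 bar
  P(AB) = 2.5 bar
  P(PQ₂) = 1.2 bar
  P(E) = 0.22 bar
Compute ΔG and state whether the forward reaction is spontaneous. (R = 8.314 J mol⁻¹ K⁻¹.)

ΔG = -5.95 kJ/mol; the forward reaction is spontaneous

(J is a pure solid — omitted from Q_p.)
Q_p = P(E)·P(PQ₂)²·P(L)² / P(AB)² = (0.22)·(1.2)²·(0.72)² / (2.5)² = 0.0263
ΔG = RT ln(Q_p/K_p) = (8.314 J mol⁻¹ K⁻¹)(298 K) × ln(0.0263/0.29)
   = (2.478 kJ/mol)(-2.400) = -5.95 kJ/mol
ΔG < 0, so the forward reaction is spontaneous (proceeds forward).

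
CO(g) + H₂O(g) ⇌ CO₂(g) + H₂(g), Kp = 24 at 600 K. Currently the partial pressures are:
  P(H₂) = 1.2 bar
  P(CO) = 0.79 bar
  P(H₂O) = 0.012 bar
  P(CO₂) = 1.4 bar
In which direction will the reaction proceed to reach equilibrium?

Qp = P(CO₂)·P(H₂) / (P(CO)·P(H₂O)) = (1.4)·(1.2) / ((0.79)·(0.012)) = 180
Qp = 180 > Kp = 24, so the reverse reaction proceeds.

reverse (toward reactants)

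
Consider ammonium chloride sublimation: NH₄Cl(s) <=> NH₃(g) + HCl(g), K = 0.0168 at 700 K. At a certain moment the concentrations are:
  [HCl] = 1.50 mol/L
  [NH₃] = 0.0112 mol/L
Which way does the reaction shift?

neither direction; the system is at equilibrium

(NH₄Cl is a pure solid — omitted from Q.)
Q = [NH₃]·[HCl] = (0.0112)·(1.50) = 0.0168
Q = 0.0168 = K, so the system is already at equilibrium.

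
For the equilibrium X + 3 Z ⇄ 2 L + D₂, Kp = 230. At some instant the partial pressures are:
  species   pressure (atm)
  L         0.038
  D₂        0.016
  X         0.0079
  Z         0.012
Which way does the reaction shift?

Qp = P(L)²·P(D₂) / (P(X)·P(Z)³) = (0.038)²·(0.016) / ((0.0079)·(0.012)³) = 1700
Qp = 1700 > Kp = 230, so the reverse reaction proceeds.

toward reactants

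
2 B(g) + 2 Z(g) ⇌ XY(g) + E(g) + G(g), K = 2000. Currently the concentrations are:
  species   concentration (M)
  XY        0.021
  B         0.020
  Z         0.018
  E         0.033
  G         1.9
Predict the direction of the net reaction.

Q = [XY]·[E]·[G] / ([B]²·[Z]²) = (0.021)·(0.033)·(1.9) / ((0.020)²·(0.018)²) = 10000
Q = 10000 > K = 2000, so the reverse reaction proceeds.

in the reverse direction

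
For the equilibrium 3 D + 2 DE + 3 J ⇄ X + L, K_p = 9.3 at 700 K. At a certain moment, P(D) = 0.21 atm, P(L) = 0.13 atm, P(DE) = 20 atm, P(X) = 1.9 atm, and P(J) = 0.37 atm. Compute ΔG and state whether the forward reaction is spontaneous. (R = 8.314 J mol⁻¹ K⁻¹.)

Q_p = P(X)·P(L) / (P(D)³·P(DE)²·P(J)³) = (1.9)·(0.13) / ((0.21)³·(20)²·(0.37)³) = 1.32
ΔG = RT ln(Q_p/K_p) = (8.314 J mol⁻¹ K⁻¹)(700 K) × ln(1.32/9.3)
   = (5.820 kJ/mol)(-1.952) = -11.4 kJ/mol
ΔG < 0, so the forward reaction is spontaneous (proceeds forward).

ΔG = -11.4 kJ/mol; the forward reaction is spontaneous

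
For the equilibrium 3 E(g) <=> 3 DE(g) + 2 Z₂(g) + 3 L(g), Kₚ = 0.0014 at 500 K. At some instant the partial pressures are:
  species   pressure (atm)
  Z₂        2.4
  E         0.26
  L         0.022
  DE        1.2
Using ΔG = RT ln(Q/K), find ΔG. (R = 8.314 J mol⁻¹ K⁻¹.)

ΔG = 6.07 kJ/mol

Qₚ = P(DE)³·P(Z₂)²·P(L)³ / P(E)³ = (1.2)³·(2.4)²·(0.022)³ / (0.26)³ = 0.00603
ΔG = RT ln(Qₚ/Kₚ) = (8.314 J mol⁻¹ K⁻¹)(500 K) × ln(0.00603/0.0014)
   = (4.157 kJ/mol)(1.460) = 6.07 kJ/mol
ΔG > 0, so the forward reaction is non-spontaneous (proceeds in reverse).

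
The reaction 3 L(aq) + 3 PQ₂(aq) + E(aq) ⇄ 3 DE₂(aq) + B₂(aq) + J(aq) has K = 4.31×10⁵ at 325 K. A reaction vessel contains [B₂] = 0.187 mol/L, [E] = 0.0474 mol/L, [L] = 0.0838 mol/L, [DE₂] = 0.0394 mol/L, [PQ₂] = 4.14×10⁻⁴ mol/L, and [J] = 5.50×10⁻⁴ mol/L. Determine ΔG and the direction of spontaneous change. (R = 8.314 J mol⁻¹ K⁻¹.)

ΔG = 5.40 kJ/mol; the forward reaction is non-spontaneous

Q = [DE₂]³·[B₂]·[J] / ([L]³·[PQ₂]³·[E]) = (0.0394)³·(0.187)·(5.50×10⁻⁴) / ((0.0838)³·(4.14×10⁻⁴)³·(0.0474)) = 3.18×10⁶
ΔG = RT ln(Q/K) = (8.314 J mol⁻¹ K⁻¹)(325 K) × ln(3.18×10⁶/4.31×10⁵)
   = (2.702 kJ/mol)(1.999) = 5.40 kJ/mol
ΔG > 0, so the forward reaction is non-spontaneous (proceeds in reverse).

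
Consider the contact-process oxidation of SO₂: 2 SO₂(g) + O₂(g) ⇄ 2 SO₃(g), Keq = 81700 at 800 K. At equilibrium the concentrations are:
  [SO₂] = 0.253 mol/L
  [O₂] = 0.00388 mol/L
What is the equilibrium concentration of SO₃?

At equilibrium, Keq = [SO₃]² / ([SO₂]²·[O₂]) = 81700.
([SO₃])² / ((0.253)²·(0.00388)) = 81700
[SO₃]² = 20.3 ⇒ [SO₃] = 4.50 mol/L

[SO₃] = 4.50 mol/L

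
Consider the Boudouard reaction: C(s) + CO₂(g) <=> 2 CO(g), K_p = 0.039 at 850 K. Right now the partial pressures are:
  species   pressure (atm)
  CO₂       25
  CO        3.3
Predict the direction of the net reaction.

in the reverse direction

(C is a pure solid — omitted from Q_p.)
Q_p = P(CO)² / P(CO₂) = (3.3)² / (25) = 0.44
Q_p = 0.44 > K_p = 0.039, so the reverse reaction proceeds.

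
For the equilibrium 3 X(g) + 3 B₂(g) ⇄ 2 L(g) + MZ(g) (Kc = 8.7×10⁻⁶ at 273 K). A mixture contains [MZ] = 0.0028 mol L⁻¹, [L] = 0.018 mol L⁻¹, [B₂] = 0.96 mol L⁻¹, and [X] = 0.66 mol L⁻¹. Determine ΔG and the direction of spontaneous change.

Qc = [L]²·[MZ] / ([X]³·[B₂]³) = (0.018)²·(0.0028) / ((0.66)³·(0.96)³) = 3.57×10⁻⁶
ΔG = RT ln(Qc/Kc) = (8.314 J mol⁻¹ K⁻¹)(273 K) × ln(3.57×10⁻⁶/8.7×10⁻⁶)
   = (2.270 kJ/mol)(-0.8908) = -2.02 kJ/mol
ΔG < 0, so the forward reaction is spontaneous (proceeds forward).

ΔG = -2.02 kJ/mol; the forward reaction is spontaneous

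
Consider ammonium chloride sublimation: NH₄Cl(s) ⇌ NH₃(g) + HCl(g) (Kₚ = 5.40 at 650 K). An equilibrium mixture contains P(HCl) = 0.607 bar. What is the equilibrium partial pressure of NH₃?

(NH₄Cl is a pure solid — omitted from Kₚ.)
At equilibrium, Kₚ = P(NH₃)·P(HCl) = 5.40.
(P(NH₃))·(0.607) = 5.40
P(NH₃) = 8.90 bar

P(NH₃) = 8.90 bar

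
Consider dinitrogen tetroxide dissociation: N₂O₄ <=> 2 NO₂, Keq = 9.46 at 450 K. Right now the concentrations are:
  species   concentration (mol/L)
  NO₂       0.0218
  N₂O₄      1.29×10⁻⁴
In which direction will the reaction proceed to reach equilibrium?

Q = [NO₂]² / [N₂O₄] = (0.0218)² / (1.29×10⁻⁴) = 3.68
Q = 3.68 < Keq = 9.46, so the forward reaction proceeds.

forward (toward products)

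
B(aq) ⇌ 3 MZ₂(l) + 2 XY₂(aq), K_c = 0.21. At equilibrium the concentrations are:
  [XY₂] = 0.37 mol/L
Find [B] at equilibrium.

[B] = 0.65 mol/L

(MZ₂ is a pure liquid — omitted from K_c.)
At equilibrium, K_c = [XY₂]² / [B] = 0.21.
(0.37)² / ([B]) = 0.21
[B] = 0.652 = 0.65 mol/L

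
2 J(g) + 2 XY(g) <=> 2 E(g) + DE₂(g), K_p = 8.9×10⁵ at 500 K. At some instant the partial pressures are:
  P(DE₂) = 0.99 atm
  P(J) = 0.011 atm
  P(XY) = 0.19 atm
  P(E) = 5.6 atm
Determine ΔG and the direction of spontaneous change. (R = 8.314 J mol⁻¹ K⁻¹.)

Q_p = P(E)²·P(DE₂) / (P(J)²·P(XY)²) = (5.6)²·(0.99) / ((0.011)²·(0.19)²) = 7.11×10⁶
ΔG = RT ln(Q_p/K_p) = (8.314 J mol⁻¹ K⁻¹)(500 K) × ln(7.11×10⁶/8.9×10⁵)
   = (4.157 kJ/mol)(2.078) = 8.64 kJ/mol
ΔG > 0, so the forward reaction is non-spontaneous (proceeds in reverse).

ΔG = 8.64 kJ/mol; the forward reaction is non-spontaneous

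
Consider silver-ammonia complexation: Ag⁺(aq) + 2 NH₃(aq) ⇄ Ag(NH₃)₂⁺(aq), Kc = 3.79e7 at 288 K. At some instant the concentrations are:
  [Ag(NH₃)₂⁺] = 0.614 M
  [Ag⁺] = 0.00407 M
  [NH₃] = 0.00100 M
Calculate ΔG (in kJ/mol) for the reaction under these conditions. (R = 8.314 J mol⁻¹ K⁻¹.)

ΔG = 3.31 kJ/mol

Qc = [Ag(NH₃)₂⁺] / ([Ag⁺]·[NH₃]²) = (0.614) / ((0.00407)·(0.00100)²) = 1.51e8
ΔG = RT ln(Qc/Kc) = (8.314 J mol⁻¹ K⁻¹)(288 K) × ln(1.51e8/3.79e7)
   = (2.394 kJ/mol)(1.382) = 3.31 kJ/mol
ΔG > 0, so the forward reaction is non-spontaneous (proceeds in reverse).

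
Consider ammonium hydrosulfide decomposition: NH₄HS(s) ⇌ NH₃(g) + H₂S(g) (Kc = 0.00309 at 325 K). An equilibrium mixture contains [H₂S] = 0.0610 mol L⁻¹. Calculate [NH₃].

[NH₃] = 0.0507 mol L⁻¹

(NH₄HS is a pure solid — omitted from Kc.)
At equilibrium, Kc = [NH₃]·[H₂S] = 0.00309.
([NH₃])·(0.0610) = 0.00309
[NH₃] = 0.0507 mol L⁻¹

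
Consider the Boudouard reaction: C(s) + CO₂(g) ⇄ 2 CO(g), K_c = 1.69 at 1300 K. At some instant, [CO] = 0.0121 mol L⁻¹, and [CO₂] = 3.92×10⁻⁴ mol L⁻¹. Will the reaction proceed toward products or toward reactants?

to the right

(C is a pure solid — omitted from Q_c.)
Q_c = [CO]² / [CO₂] = (0.0121)² / (3.92×10⁻⁴) = 0.373
Q_c = 0.373 < K_c = 1.69, so the forward reaction proceeds.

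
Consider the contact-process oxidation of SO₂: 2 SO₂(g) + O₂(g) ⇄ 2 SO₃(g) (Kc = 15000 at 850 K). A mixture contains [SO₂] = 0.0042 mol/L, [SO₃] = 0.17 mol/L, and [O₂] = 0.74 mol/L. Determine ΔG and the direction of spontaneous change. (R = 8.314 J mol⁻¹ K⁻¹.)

Qc = [SO₃]² / ([SO₂]²·[O₂]) = (0.17)² / ((0.0042)²·(0.74)) = 2210
ΔG = RT ln(Qc/Kc) = (8.314 J mol⁻¹ K⁻¹)(850 K) × ln(2210/15000)
   = (7.067 kJ/mol)(-1.915) = -13.5 kJ/mol
ΔG < 0, so the forward reaction is spontaneous (proceeds forward).

ΔG = -13.5 kJ/mol; the forward reaction is spontaneous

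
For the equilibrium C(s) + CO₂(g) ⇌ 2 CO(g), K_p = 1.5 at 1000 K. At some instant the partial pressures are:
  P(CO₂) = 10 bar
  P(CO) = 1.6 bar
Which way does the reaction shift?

in the forward direction

(C is a pure solid — omitted from Q_p.)
Q_p = P(CO)² / P(CO₂) = (1.6)² / (10) = 0.26
Q_p = 0.26 < K_p = 1.5, so the forward reaction proceeds.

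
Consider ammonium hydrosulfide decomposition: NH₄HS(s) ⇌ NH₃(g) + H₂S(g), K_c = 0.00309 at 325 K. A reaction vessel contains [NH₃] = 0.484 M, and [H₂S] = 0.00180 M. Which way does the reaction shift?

(NH₄HS is a pure solid — omitted from Q_c.)
Q_c = [NH₃]·[H₂S] = (0.484)·(0.00180) = 8.71×10⁻⁴
Q_c = 8.71×10⁻⁴ < K_c = 0.00309, so the forward reaction proceeds.

toward products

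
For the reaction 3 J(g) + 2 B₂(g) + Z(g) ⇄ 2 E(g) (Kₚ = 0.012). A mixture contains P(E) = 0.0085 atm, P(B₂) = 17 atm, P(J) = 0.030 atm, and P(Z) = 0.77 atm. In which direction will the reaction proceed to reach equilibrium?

Qₚ = P(E)² / (P(J)³·P(B₂)²·P(Z)) = (0.0085)² / ((0.030)³·(17)²·(0.77)) = 0.012
Qₚ = 0.012 = Kₚ, so the system is already at equilibrium.

at equilibrium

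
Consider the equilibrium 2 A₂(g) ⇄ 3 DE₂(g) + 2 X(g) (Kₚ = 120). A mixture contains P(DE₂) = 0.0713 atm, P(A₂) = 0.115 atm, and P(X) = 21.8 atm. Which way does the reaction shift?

to the right

Qₚ = P(DE₂)³·P(X)² / P(A₂)² = (0.0713)³·(21.8)² / (0.115)² = 13.0
Qₚ = 13.0 < Kₚ = 120, so the forward reaction proceeds.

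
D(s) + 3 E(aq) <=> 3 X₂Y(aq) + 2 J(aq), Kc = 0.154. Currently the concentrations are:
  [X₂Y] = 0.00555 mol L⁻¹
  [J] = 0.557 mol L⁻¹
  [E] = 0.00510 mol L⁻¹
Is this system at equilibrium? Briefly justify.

no; Q > K, reaction proceeds in reverse

(D is a pure solid — omitted from Qc.)
Qc = [X₂Y]³·[J]² / [E]³ = (0.00555)³·(0.557)² / (0.00510)³ = 0.400
Qc = 0.400 > Kc = 0.154: net reverse reaction.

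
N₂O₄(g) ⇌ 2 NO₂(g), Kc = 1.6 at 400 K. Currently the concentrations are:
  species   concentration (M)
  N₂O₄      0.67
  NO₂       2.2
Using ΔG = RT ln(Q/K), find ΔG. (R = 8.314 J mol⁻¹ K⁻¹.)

ΔG = 5.01 kJ/mol

Qc = [NO₂]² / [N₂O₄] = (2.2)² / (0.67) = 7.22
ΔG = RT ln(Qc/Kc) = (8.314 J mol⁻¹ K⁻¹)(400 K) × ln(7.22/1.6)
   = (3.326 kJ/mol)(1.507) = 5.01 kJ/mol
ΔG > 0, so the forward reaction is non-spontaneous (proceeds in reverse).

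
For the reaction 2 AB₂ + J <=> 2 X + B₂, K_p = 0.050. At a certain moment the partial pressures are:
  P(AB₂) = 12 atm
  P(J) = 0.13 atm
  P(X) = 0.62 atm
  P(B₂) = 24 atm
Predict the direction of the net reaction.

Q_p = P(X)²·P(B₂) / (P(AB₂)²·P(J)) = (0.62)²·(24) / ((12)²·(0.13)) = 0.49
Q_p = 0.49 > K_p = 0.050, so the reverse reaction proceeds.

in the reverse direction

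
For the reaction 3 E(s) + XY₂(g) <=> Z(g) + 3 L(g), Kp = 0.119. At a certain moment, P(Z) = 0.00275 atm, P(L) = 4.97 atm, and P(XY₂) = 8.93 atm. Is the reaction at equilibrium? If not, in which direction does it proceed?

(E is a pure solid — omitted from Qp.)
Qp = P(Z)·P(L)³ / P(XY₂) = (0.00275)·(4.97)³ / (8.93) = 0.0378
Qp = 0.0378 < Kp = 0.119, so the forward reaction proceeds.

to the right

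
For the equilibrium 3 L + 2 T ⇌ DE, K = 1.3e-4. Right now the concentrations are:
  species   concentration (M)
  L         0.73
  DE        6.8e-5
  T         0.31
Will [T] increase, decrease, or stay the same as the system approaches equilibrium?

increase

Q = [DE] / ([L]³·[T]²) = (6.8e-5) / ((0.73)³·(0.31)²) = 0.0018
Q = 0.0018 > K = 1.3e-4: net reverse reaction.
T is a reactant, so it increases.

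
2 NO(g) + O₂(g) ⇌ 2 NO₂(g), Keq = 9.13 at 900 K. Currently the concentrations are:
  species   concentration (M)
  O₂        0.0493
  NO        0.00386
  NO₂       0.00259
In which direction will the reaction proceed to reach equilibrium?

no net change (already at equilibrium)

Q = [NO₂]² / ([NO]²·[O₂]) = (0.00259)² / ((0.00386)²·(0.0493)) = 9.13
Q = 9.13 = Keq, so the system is already at equilibrium.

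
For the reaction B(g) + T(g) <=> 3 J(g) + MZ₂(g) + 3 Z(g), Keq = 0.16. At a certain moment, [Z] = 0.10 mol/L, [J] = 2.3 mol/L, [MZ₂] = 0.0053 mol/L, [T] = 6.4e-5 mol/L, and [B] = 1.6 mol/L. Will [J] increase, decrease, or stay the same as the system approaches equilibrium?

Q = [J]³·[MZ₂]·[Z]³ / ([B]·[T]) = (2.3)³·(0.0053)·(0.10)³ / ((1.6)·(6.4e-5)) = 0.63
Q = 0.63 > Keq = 0.16: net reverse reaction.
J is a product, so it decreases.

decrease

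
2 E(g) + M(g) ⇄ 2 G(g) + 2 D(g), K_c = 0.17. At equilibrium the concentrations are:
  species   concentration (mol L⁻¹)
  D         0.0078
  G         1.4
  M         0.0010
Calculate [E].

[E] = 0.84 mol L⁻¹

At equilibrium, K_c = [G]²·[D]² / ([E]²·[M]) = 0.17.
(1.4)²·(0.0078)² / (([E])²·(0.0010)) = 0.17
[E]² = 0.701 ⇒ [E] = 0.84 mol L⁻¹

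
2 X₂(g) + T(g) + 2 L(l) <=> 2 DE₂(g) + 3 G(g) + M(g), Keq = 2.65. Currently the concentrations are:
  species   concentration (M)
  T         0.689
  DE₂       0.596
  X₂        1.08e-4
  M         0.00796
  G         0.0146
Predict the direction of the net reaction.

in the forward direction

(L is a pure liquid — omitted from Q.)
Q = [DE₂]²·[G]³·[M] / ([X₂]²·[T]) = (0.596)²·(0.0146)³·(0.00796) / ((1.08e-4)²·(0.689)) = 1.09
Q = 1.09 < Keq = 2.65, so the forward reaction proceeds.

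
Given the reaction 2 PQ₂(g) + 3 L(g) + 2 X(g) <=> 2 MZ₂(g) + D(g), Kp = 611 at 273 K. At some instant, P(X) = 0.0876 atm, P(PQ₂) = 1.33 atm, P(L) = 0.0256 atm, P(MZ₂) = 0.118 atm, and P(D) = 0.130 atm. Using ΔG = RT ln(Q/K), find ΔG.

Qp = P(MZ₂)²·P(D) / (P(PQ₂)²·P(L)³·P(X)²) = (0.118)²·(0.130) / ((1.33)²·(0.0256)³·(0.0876)²) = 7950
ΔG = RT ln(Qp/Kp) = (8.314 J mol⁻¹ K⁻¹)(273 K) × ln(7950/611)
   = (2.270 kJ/mol)(2.566) = 5.82 kJ/mol
ΔG > 0, so the forward reaction is non-spontaneous (proceeds in reverse).

ΔG = 5.82 kJ/mol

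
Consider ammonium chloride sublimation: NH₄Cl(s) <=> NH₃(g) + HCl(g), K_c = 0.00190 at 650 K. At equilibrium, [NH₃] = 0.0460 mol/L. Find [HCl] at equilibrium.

[HCl] = 0.0413 mol/L

(NH₄Cl is a pure solid — omitted from K_c.)
At equilibrium, K_c = [NH₃]·[HCl] = 0.00190.
(0.0460)·([HCl]) = 0.00190
[HCl] = 0.0413 mol/L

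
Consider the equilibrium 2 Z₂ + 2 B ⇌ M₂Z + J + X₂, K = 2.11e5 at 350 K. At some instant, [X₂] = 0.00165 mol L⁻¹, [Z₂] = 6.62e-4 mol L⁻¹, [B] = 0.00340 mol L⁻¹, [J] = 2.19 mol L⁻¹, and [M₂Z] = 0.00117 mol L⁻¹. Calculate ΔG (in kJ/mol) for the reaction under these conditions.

Q = [M₂Z]·[J]·[X₂] / ([Z₂]²·[B]²) = (0.00117)·(2.19)·(0.00165) / ((6.62e-4)²·(0.00340)²) = 8.35e5
ΔG = RT ln(Q/K) = (8.314 J mol⁻¹ K⁻¹)(350 K) × ln(8.35e5/2.11e5)
   = (2.910 kJ/mol)(1.376) = 4.00 kJ/mol
ΔG > 0, so the forward reaction is non-spontaneous (proceeds in reverse).

ΔG = 4.00 kJ/mol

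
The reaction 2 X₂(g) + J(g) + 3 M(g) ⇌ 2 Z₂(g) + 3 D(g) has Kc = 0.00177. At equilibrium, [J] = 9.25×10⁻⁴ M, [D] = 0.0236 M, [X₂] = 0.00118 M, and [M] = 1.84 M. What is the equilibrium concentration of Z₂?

[Z₂] = 0.00104 M

At equilibrium, Kc = [Z₂]²·[D]³ / ([X₂]²·[J]·[M]³) = 0.00177.
([Z₂])²·(0.0236)³ / ((0.00118)²·(9.25×10⁻⁴)·(1.84)³) = 0.00177
[Z₂]² = 1.08×10⁻⁶ ⇒ [Z₂] = 0.00104 M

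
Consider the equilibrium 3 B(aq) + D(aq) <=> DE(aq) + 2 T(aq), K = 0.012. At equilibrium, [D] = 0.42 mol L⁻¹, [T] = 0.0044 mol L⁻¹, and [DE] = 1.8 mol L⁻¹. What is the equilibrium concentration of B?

[B] = 0.19 mol L⁻¹

At equilibrium, K = [DE]·[T]² / ([B]³·[D]) = 0.012.
(1.8)·(0.0044)² / (([B])³·(0.42)) = 0.012
[B]³ = 0.00691 ⇒ [B] = 0.19 mol L⁻¹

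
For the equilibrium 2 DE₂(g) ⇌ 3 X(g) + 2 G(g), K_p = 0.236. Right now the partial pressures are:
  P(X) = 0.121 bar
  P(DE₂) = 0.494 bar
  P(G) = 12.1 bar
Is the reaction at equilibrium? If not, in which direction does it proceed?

Q_p = P(X)³·P(G)² / P(DE₂)² = (0.121)³·(12.1)² / (0.494)² = 1.06
Q_p = 1.06 > K_p = 0.236, so the reverse reaction proceeds.

to the left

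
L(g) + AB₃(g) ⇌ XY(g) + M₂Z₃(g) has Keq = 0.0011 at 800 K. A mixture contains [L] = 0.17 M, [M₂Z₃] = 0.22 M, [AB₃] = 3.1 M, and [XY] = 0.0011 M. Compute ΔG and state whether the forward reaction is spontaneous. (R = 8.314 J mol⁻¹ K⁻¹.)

Q = [XY]·[M₂Z₃] / ([L]·[AB₃]) = (0.0011)·(0.22) / ((0.17)·(3.1)) = 4.59e-4
ΔG = RT ln(Q/Keq) = (8.314 J mol⁻¹ K⁻¹)(800 K) × ln(4.59e-4/0.0011)
   = (6.651 kJ/mol)(-0.8740) = -5.81 kJ/mol
ΔG < 0, so the forward reaction is spontaneous (proceeds forward).

ΔG = -5.81 kJ/mol; the forward reaction is spontaneous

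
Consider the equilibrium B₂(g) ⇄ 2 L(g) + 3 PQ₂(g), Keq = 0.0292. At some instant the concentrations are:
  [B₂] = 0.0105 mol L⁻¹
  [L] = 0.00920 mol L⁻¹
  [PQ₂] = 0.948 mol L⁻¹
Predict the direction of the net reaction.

Q = [L]²·[PQ₂]³ / [B₂] = (0.00920)²·(0.948)³ / (0.0105) = 0.00687
Q = 0.00687 < Keq = 0.0292, so the forward reaction proceeds.

forward (toward products)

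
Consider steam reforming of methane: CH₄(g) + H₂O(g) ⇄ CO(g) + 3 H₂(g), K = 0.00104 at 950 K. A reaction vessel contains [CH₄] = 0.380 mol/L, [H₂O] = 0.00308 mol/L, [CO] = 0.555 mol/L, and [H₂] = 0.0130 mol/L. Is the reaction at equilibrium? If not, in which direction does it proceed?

neither direction; the system is at equilibrium

Q = [CO]·[H₂]³ / ([CH₄]·[H₂O]) = (0.555)·(0.0130)³ / ((0.380)·(0.00308)) = 0.00104
Q = 0.00104 = K, so the system is already at equilibrium.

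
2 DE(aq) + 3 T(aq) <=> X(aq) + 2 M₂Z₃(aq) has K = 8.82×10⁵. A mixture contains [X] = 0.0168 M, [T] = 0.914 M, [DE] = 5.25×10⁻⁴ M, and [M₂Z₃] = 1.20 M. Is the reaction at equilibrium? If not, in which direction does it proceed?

Q = [X]·[M₂Z₃]² / ([DE]²·[T]³) = (0.0168)·(1.20)² / ((5.25×10⁻⁴)²·(0.914)³) = 1.15×10⁵
Q = 1.15×10⁵ < K = 8.82×10⁵, so the forward reaction proceeds.

toward products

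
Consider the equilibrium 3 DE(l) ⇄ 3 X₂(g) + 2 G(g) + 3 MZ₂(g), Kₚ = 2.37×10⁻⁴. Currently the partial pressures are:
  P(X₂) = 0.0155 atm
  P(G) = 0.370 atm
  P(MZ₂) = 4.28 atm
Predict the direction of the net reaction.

(DE is a pure liquid — omitted from Qₚ.)
Qₚ = P(X₂)³·P(G)²·P(MZ₂)³ = (0.0155)³·(0.370)²·(4.28)³ = 4.00×10⁻⁵
Qₚ = 4.00×10⁻⁵ < Kₚ = 2.37×10⁻⁴, so the forward reaction proceeds.

toward products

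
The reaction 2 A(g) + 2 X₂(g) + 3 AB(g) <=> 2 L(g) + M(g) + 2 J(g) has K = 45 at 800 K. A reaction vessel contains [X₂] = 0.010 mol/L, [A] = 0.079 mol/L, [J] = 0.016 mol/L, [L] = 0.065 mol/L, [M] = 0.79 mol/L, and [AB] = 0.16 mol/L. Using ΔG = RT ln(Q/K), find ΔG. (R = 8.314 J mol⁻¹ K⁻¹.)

Q = [L]²·[M]·[J]² / ([A]²·[X₂]²·[AB]³) = (0.065)²·(0.79)·(0.016)² / ((0.079)²·(0.010)²·(0.16)³) = 334
ΔG = RT ln(Q/K) = (8.314 J mol⁻¹ K⁻¹)(800 K) × ln(334/45)
   = (6.651 kJ/mol)(2.004) = 13.3 kJ/mol
ΔG > 0, so the forward reaction is non-spontaneous (proceeds in reverse).

ΔG = 13.3 kJ/mol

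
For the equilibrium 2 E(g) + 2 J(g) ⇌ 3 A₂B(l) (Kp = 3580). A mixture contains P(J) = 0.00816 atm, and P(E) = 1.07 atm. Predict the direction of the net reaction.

reverse (toward reactants)

(A₂B is a pure liquid — omitted from Qp.)
Qp = 1 / (P(E)²·P(J)²) = 1 / ((1.07)²·(0.00816)²) = 13100
Qp = 13100 > Kp = 3580, so the reverse reaction proceeds.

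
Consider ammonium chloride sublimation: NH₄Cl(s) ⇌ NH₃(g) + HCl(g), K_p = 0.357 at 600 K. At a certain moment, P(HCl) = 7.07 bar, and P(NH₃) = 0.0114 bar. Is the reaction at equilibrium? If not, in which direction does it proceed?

(NH₄Cl is a pure solid — omitted from Q_p.)
Q_p = P(NH₃)·P(HCl) = (0.0114)·(7.07) = 0.0806
Q_p = 0.0806 < K_p = 0.357, so the forward reaction proceeds.

toward products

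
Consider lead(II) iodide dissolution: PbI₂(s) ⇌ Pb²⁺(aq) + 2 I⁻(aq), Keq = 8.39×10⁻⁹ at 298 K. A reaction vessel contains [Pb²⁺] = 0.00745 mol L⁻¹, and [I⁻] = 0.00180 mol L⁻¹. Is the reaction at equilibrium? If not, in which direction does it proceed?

(PbI₂ is a pure solid — omitted from Q.)
Q = [Pb²⁺]·[I⁻]² = (0.00745)·(0.00180)² = 2.41×10⁻⁸
Q = 2.41×10⁻⁸ > Keq = 8.39×10⁻⁹, so the reverse reaction proceeds.

toward reactants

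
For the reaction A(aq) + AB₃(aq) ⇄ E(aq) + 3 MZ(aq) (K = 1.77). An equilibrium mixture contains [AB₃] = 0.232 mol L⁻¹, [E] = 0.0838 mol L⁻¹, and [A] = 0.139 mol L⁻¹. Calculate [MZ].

[MZ] = 0.880 mol L⁻¹

At equilibrium, K = [E]·[MZ]³ / ([A]·[AB₃]) = 1.77.
(0.0838)·([MZ])³ / ((0.139)·(0.232)) = 1.77
[MZ]³ = 0.681 ⇒ [MZ] = 0.880 mol L⁻¹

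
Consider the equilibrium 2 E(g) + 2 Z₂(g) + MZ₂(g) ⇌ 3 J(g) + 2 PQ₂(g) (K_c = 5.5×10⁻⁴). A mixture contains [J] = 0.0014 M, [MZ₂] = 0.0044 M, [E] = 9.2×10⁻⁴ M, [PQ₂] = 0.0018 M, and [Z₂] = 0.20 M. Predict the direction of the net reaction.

Q_c = [J]³·[PQ₂]² / ([E]²·[Z₂]²·[MZ₂]) = (0.0014)³·(0.0018)² / ((9.2×10⁻⁴)²·(0.20)²·(0.0044)) = 6.0×10⁻⁵
Q_c = 6.0×10⁻⁵ < K_c = 5.5×10⁻⁴, so the forward reaction proceeds.

to the right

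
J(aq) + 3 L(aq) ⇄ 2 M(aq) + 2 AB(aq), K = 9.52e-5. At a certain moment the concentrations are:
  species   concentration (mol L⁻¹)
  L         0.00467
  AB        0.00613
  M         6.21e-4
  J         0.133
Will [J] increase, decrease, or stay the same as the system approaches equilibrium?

Q = [M]²·[AB]² / ([J]·[L]³) = (6.21e-4)²·(0.00613)² / ((0.133)·(0.00467)³) = 0.00107
Q = 0.00107 > K = 9.52e-5: net reverse reaction.
J is a reactant, so it increases.

increase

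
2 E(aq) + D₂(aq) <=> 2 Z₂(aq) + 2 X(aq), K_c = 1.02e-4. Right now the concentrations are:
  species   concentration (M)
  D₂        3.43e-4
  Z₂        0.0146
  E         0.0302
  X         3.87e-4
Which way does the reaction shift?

neither direction; the system is at equilibrium

Q_c = [Z₂]²·[X]² / ([E]²·[D₂]) = (0.0146)²·(3.87e-4)² / ((0.0302)²·(3.43e-4)) = 1.02e-4
Q_c = 1.02e-4 = K_c, so the system is already at equilibrium.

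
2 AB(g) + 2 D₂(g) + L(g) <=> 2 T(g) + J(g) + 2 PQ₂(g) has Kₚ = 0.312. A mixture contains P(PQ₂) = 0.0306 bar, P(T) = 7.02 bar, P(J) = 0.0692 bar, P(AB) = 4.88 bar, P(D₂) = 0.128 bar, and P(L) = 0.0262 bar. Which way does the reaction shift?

Qₚ = P(T)²·P(J)·P(PQ₂)² / (P(AB)²·P(D₂)²·P(L)) = (7.02)²·(0.0692)·(0.0306)² / ((4.88)²·(0.128)²·(0.0262)) = 0.312
Qₚ = 0.312 = Kₚ, so the system is already at equilibrium.

no net change (already at equilibrium)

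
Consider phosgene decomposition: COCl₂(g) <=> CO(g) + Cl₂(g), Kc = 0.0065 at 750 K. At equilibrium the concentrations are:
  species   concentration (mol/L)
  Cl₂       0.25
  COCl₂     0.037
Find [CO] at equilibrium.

At equilibrium, Kc = [CO]·[Cl₂] / [COCl₂] = 0.0065.
([CO])·(0.25) / (0.037) = 0.0065
[CO] = 9.62e-4 = 9.6e-4 mol/L

[CO] = 9.6e-4 mol/L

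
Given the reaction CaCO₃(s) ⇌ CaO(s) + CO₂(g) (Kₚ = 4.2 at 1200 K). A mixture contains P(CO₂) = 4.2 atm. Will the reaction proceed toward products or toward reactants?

no net change (already at equilibrium)

(CaCO₃, CaO are pure solids — omitted from Qₚ.)
Qₚ = P(CO₂) = 4.2
Qₚ = 4.2 = Kₚ, so the system is already at equilibrium.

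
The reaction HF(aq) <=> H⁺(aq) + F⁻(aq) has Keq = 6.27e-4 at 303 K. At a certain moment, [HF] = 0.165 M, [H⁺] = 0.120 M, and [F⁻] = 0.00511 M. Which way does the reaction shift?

Q = [H⁺]·[F⁻] / [HF] = (0.120)·(0.00511) / (0.165) = 0.00372
Q = 0.00372 > Keq = 6.27e-4, so the reverse reaction proceeds.

reverse (toward reactants)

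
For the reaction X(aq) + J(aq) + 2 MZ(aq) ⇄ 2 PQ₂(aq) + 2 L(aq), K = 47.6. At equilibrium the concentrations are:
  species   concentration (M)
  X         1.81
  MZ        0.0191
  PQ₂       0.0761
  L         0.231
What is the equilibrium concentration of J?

[J] = 0.00983 M

At equilibrium, K = [PQ₂]²·[L]² / ([X]·[J]·[MZ]²) = 47.6.
(0.0761)²·(0.231)² / ((1.81)·([J])·(0.0191)²) = 47.6
[J] = 0.00983 M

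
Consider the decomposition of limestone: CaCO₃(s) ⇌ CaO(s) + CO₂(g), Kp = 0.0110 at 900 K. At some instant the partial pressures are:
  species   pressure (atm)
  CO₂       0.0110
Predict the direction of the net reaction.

(CaCO₃, CaO are pure solids — omitted from Qp.)
Qp = P(CO₂) = 0.0110
Qp = 0.0110 = Kp, so the system is already at equilibrium.

neither direction; the system is at equilibrium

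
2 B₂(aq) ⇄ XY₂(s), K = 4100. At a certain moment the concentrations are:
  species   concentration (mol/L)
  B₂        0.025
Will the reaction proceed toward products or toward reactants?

to the right

(XY₂ is a pure solid — omitted from Q.)
Q = 1 / [B₂]² = 1 / (0.025)² = 1600
Q = 1600 < K = 4100, so the forward reaction proceeds.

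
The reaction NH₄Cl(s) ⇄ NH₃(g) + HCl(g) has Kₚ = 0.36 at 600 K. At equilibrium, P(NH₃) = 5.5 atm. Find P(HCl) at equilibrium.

P(HCl) = 0.065 atm

(NH₄Cl is a pure solid — omitted from Kₚ.)
At equilibrium, Kₚ = P(NH₃)·P(HCl) = 0.36.
(5.5)·(P(HCl)) = 0.36
P(HCl) = 0.0655 = 0.065 atm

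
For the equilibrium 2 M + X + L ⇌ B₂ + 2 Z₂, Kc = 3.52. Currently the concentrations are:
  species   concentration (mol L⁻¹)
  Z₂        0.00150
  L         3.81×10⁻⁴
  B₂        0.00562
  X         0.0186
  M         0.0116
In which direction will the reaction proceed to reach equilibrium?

Qc = [B₂]·[Z₂]² / ([M]²·[X]·[L]) = (0.00562)·(0.00150)² / ((0.0116)²·(0.0186)·(3.81×10⁻⁴)) = 13.3
Qc = 13.3 > Kc = 3.52, so the reverse reaction proceeds.

reverse (toward reactants)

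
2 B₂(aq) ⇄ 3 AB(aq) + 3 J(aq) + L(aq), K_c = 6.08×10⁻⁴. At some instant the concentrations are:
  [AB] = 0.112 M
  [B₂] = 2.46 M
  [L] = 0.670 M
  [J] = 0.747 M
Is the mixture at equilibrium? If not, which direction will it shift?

Q_c = [AB]³·[J]³·[L] / [B₂]² = (0.112)³·(0.747)³·(0.670) / (2.46)² = 6.48×10⁻⁵
Q_c = 6.48×10⁻⁵ < K_c = 6.08×10⁻⁴: net forward reaction.

no; Q < K, reaction proceeds forward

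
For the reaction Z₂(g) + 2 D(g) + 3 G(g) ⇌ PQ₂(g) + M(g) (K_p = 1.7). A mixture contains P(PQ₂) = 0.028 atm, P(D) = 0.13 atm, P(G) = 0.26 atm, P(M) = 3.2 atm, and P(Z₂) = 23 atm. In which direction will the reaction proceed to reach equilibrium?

reverse (toward reactants)

Q_p = P(PQ₂)·P(M) / (P(Z₂)·P(D)²·P(G)³) = (0.028)·(3.2) / ((23)·(0.13)²·(0.26)³) = 13
Q_p = 13 > K_p = 1.7, so the reverse reaction proceeds.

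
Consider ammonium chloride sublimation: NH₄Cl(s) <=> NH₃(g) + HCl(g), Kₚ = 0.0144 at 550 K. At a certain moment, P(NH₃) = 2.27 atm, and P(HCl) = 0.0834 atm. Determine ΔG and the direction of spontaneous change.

(NH₄Cl is a pure solid — omitted from Qₚ.)
Qₚ = P(NH₃)·P(HCl) = (2.27)·(0.0834) = 0.189
ΔG = RT ln(Qₚ/Kₚ) = (8.314 J mol⁻¹ K⁻¹)(550 K) × ln(0.189/0.0144)
   = (4.573 kJ/mol)(2.575) = 11.8 kJ/mol
ΔG > 0, so the forward reaction is non-spontaneous (proceeds in reverse).

ΔG = 11.8 kJ/mol; the forward reaction is non-spontaneous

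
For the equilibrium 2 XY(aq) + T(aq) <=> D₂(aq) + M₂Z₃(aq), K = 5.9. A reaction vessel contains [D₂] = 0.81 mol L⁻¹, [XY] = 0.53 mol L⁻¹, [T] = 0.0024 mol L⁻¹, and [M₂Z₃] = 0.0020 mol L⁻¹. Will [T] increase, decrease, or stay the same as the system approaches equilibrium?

Q = [D₂]·[M₂Z₃] / ([XY]²·[T]) = (0.81)·(0.0020) / ((0.53)²·(0.0024)) = 2.4
Q = 2.4 < K = 5.9: net forward reaction.
T is a reactant, so it decreases.

decrease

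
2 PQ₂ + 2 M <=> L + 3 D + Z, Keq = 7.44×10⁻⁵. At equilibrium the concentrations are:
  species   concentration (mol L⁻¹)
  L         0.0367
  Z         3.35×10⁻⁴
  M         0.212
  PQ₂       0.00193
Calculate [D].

[D] = 0.0100 mol L⁻¹

At equilibrium, Keq = [L]·[D]³·[Z] / ([PQ₂]²·[M]²) = 7.44×10⁻⁵.
(0.0367)·([D])³·(3.35×10⁻⁴) / ((0.00193)²·(0.212)²) = 7.44×10⁻⁵
[D]³ = 1.01×10⁻⁶ ⇒ [D] = 0.0100 mol L⁻¹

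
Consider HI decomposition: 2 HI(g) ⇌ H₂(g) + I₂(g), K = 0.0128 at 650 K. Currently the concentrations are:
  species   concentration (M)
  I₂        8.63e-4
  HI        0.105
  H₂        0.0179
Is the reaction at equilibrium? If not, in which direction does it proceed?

in the forward direction

Q = [H₂]·[I₂] / [HI]² = (0.0179)·(8.63e-4) / (0.105)² = 0.00140
Q = 0.00140 < K = 0.0128, so the forward reaction proceeds.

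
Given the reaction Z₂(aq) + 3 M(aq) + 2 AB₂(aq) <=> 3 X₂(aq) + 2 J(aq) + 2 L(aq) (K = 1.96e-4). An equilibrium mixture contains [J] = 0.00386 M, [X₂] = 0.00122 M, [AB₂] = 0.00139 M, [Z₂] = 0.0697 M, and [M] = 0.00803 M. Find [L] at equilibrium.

At equilibrium, K = [X₂]³·[J]²·[L]² / ([Z₂]·[M]³·[AB₂]²) = 1.96e-4.
(0.00122)³·(0.00386)²·([L])² / ((0.0697)·(0.00803)³·(0.00139)²) = 1.96e-4
[L]² = 5.05e-4 ⇒ [L] = 0.0225 M

[L] = 0.0225 M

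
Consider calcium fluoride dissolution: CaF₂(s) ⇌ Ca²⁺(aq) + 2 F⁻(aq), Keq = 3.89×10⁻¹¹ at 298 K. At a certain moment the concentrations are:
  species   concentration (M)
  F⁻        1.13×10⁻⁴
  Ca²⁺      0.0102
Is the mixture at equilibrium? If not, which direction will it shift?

(CaF₂ is a pure solid — omitted from Q.)
Q = [Ca²⁺]·[F⁻]² = (0.0102)·(1.13×10⁻⁴)² = 1.30×10⁻¹⁰
Q = 1.30×10⁻¹⁰ > Keq = 3.89×10⁻¹¹: net reverse reaction.

no; Q > K, reaction proceeds in reverse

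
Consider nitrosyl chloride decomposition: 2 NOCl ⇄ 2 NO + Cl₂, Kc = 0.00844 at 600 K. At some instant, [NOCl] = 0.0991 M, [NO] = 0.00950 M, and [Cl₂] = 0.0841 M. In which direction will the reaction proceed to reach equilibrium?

Qc = [NO]²·[Cl₂] / [NOCl]² = (0.00950)²·(0.0841) / (0.0991)² = 7.73×10⁻⁴
Qc = 7.73×10⁻⁴ < Kc = 0.00844, so the forward reaction proceeds.

toward products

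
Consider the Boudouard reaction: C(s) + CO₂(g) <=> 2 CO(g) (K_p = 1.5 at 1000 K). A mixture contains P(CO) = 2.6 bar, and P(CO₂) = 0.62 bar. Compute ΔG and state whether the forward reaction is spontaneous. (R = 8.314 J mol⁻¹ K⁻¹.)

(C is a pure solid — omitted from Q_p.)
Q_p = P(CO)² / P(CO₂) = (2.6)² / (0.62) = 10.9
ΔG = RT ln(Q_p/K_p) = (8.314 J mol⁻¹ K⁻¹)(1000 K) × ln(10.9/1.5)
   = (8.314 kJ/mol)(1.983) = 16.5 kJ/mol
ΔG > 0, so the forward reaction is non-spontaneous (proceeds in reverse).

ΔG = 16.5 kJ/mol; the forward reaction is non-spontaneous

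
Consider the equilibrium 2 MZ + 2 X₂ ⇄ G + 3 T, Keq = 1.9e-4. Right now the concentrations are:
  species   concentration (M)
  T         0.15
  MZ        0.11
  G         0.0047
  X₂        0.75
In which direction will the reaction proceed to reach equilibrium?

Q = [G]·[T]³ / ([MZ]²·[X₂]²) = (0.0047)·(0.15)³ / ((0.11)²·(0.75)²) = 0.0023
Q = 0.0023 > Keq = 1.9e-4, so the reverse reaction proceeds.

in the reverse direction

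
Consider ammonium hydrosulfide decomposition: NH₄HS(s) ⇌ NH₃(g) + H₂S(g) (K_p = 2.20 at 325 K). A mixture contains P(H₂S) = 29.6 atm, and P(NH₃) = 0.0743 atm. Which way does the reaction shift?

(NH₄HS is a pure solid — omitted from Q_p.)
Q_p = P(NH₃)·P(H₂S) = (0.0743)·(29.6) = 2.20
Q_p = 2.20 = K_p, so the system is already at equilibrium.

no net change (already at equilibrium)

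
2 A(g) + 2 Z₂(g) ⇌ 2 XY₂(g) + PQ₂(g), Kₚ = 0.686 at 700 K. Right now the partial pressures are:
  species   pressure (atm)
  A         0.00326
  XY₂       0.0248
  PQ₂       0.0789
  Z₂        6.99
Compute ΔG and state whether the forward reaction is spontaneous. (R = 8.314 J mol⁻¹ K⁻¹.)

Qₚ = P(XY₂)²·P(PQ₂) / (P(A)²·P(Z₂)²) = (0.0248)²·(0.0789) / ((0.00326)²·(6.99)²) = 0.0935
ΔG = RT ln(Qₚ/Kₚ) = (8.314 J mol⁻¹ K⁻¹)(700 K) × ln(0.0935/0.686)
   = (5.820 kJ/mol)(-1.993) = -11.6 kJ/mol
ΔG < 0, so the forward reaction is spontaneous (proceeds forward).

ΔG = -11.6 kJ/mol; the forward reaction is spontaneous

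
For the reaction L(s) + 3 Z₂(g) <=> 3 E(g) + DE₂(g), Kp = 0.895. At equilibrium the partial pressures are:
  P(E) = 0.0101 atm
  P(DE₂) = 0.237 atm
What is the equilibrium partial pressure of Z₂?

P(Z₂) = 0.00649 atm

(L is a pure solid — omitted from Kp.)
At equilibrium, Kp = P(E)³·P(DE₂) / P(Z₂)³ = 0.895.
(0.0101)³·(0.237) / (P(Z₂))³ = 0.895
P(Z₂)³ = 2.73×10⁻⁷ ⇒ P(Z₂) = 0.00649 atm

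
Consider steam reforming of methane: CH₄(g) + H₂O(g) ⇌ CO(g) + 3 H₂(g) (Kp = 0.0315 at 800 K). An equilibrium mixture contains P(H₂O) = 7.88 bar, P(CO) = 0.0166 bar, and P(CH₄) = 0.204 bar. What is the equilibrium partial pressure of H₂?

P(H₂) = 1.45 bar

At equilibrium, Kp = P(CO)·P(H₂)³ / (P(CH₄)·P(H₂O)) = 0.0315.
(0.0166)·(P(H₂))³ / ((0.204)·(7.88)) = 0.0315
P(H₂)³ = 3.05 ⇒ P(H₂) = 1.45 bar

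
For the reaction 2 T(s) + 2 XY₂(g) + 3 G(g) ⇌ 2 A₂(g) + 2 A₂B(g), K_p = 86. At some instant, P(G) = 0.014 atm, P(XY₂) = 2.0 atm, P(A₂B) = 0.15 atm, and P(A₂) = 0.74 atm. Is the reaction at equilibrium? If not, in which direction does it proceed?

reverse (toward reactants)

(T is a pure solid — omitted from Q_p.)
Q_p = P(A₂)²·P(A₂B)² / (P(XY₂)²·P(G)³) = (0.74)²·(0.15)² / ((2.0)²·(0.014)³) = 1100
Q_p = 1100 > K_p = 86, so the reverse reaction proceeds.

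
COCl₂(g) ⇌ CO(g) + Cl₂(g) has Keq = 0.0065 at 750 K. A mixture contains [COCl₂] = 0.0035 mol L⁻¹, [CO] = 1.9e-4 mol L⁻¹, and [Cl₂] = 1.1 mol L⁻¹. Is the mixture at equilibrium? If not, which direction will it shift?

Q = [CO]·[Cl₂] / [COCl₂] = (1.9e-4)·(1.1) / (0.0035) = 0.060
Q = 0.060 > Keq = 0.0065: net reverse reaction.

no; Q > K, reaction proceeds in reverse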